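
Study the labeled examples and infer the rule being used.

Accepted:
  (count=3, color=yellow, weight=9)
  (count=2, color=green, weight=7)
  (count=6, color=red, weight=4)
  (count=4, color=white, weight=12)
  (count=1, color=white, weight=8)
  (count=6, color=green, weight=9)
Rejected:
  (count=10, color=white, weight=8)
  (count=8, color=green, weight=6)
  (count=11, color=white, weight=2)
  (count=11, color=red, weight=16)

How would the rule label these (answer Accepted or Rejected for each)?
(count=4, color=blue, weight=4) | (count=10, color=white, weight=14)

Accepted, Rejected

The pattern is that an item is 'Accepted' exactly when: count ≤ 6.
(count=4, color=blue, weight=4): count = 4, checks out → Accepted. (count=10, color=white, weight=14): count = 10, fails the rule → Rejected.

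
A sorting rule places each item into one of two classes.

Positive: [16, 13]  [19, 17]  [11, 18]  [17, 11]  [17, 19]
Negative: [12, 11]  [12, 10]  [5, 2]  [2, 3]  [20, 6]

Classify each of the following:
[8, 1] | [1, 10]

Negative, Negative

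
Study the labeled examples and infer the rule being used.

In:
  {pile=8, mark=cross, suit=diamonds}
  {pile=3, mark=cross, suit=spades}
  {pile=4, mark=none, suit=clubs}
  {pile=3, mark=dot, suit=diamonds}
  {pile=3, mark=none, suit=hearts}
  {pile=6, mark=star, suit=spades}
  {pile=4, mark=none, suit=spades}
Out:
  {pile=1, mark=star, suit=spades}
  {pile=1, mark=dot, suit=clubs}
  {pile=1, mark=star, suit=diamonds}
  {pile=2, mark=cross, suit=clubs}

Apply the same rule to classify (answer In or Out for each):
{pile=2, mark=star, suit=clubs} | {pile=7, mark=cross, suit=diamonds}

Out, In

Rule: pile ≥ 3. This holds for each 'In' example and fails for each 'Out' one.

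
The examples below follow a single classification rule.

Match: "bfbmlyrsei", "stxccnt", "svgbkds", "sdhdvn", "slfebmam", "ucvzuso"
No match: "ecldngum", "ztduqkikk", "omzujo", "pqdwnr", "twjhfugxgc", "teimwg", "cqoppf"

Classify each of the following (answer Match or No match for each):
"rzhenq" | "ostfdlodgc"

A rule that fits every label: contains 's' — true of each 'Match' example, false of each 'No match' one.
"rzhenq" — no 's', hence No match.
"ostfdlodgc" — has 's', hence Match.

No match, Match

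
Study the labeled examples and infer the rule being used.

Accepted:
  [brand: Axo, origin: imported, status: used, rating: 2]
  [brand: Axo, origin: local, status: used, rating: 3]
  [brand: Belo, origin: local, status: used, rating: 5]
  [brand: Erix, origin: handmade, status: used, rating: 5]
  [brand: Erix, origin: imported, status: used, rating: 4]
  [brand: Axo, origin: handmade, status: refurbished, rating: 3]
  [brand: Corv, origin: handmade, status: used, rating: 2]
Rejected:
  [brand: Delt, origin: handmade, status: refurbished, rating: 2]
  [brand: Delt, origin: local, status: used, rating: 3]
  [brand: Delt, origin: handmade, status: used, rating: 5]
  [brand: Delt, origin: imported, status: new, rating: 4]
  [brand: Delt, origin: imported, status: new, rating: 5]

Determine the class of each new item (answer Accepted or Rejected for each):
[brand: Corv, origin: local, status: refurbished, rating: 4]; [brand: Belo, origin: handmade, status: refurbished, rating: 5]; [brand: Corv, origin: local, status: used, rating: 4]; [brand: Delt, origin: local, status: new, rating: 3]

Accepted, Accepted, Accepted, Rejected

The rule appears to be: brand is not Delt.
[brand: Corv, origin: local, status: refurbished, rating: 4]: Accepted (brand is Corv). [brand: Belo, origin: handmade, status: refurbished, rating: 5]: Accepted (brand is Belo). [brand: Corv, origin: local, status: used, rating: 4]: Accepted (brand is Corv). [brand: Delt, origin: local, status: new, rating: 3]: Rejected (brand is Delt).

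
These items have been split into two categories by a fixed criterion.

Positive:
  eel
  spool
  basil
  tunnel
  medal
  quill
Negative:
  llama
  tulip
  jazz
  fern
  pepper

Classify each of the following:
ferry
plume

Checking candidate rules against both groups, what survives is: ends with 'l'.

Negative, Negative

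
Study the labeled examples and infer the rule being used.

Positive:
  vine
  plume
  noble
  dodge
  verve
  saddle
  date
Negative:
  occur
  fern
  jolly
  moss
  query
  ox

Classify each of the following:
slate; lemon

Every 'Positive' example satisfies: ends with 'e'. None of the 'Negative' examples do.

Positive, Negative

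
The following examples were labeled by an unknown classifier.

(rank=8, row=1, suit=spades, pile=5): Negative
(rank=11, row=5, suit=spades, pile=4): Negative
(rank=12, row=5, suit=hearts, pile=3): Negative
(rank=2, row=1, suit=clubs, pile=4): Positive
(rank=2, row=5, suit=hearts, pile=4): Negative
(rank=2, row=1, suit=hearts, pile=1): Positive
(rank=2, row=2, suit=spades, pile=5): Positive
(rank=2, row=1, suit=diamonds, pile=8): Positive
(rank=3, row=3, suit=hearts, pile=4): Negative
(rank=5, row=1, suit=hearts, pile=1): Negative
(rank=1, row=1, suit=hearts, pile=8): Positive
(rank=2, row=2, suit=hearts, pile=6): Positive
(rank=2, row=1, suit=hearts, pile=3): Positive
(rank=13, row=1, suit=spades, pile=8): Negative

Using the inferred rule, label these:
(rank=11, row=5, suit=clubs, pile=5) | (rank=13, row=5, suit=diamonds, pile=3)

The common property of the 'Positive' items is: rank ≤ 2 AND row ≤ 2. No 'Negative' item has it.
(rank=11, row=5, suit=clubs, pile=5) — rank = 11, row = 5, hence Negative. (rank=13, row=5, suit=diamonds, pile=3) — rank = 13, row = 5, hence Negative.

Negative, Negative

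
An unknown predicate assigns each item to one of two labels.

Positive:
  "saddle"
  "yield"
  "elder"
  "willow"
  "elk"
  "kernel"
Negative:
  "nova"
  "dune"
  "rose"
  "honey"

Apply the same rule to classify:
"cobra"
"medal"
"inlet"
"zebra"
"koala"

Negative, Positive, Positive, Negative, Positive

'Positive' ⟺ contains 'l'.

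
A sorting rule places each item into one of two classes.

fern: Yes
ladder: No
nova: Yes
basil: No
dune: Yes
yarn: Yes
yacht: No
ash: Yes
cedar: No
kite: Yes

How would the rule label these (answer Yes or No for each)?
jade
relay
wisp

Every 'Yes' example satisfies: length ≤ 4. None of the 'No' examples do.

Yes, No, Yes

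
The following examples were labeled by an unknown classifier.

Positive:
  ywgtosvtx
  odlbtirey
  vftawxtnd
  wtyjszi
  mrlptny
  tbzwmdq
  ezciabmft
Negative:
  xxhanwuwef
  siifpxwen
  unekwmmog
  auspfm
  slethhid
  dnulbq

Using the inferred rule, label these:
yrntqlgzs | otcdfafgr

Positive, Positive

A rule that fits every label: odd length AND contains 't' — true of each 'Positive' example, false of each 'Negative' one.
yrntqlgzs: length 9, has 't', meets the rule → Positive. otcdfafgr: length 9, has 't', meets the rule → Positive.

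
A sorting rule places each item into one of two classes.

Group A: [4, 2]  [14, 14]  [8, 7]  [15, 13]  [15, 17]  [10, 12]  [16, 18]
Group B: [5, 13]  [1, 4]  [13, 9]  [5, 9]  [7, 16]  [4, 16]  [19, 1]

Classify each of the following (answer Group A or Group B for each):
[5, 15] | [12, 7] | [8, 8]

Group B, Group B, Group A

'Group A' ⟺ |first − second| ≤ 2.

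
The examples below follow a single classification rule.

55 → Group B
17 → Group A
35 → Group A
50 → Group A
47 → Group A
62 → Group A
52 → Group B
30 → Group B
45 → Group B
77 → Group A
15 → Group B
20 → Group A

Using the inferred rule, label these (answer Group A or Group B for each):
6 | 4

Group B, Group B

'Group A' ⟺ ≡ 2 (mod 3).
Group B: 6, since 6 mod 3 = 0.
Group B: 4, since 4 mod 3 = 1.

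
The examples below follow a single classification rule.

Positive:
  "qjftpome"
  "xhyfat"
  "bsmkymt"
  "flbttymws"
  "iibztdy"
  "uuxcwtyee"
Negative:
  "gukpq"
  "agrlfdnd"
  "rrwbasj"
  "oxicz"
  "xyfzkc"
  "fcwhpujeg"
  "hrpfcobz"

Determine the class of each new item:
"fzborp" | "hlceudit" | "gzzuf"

Negative, Positive, Negative

Rule: contains 't'. This holds for each 'Positive' example and fails for each 'Negative' one.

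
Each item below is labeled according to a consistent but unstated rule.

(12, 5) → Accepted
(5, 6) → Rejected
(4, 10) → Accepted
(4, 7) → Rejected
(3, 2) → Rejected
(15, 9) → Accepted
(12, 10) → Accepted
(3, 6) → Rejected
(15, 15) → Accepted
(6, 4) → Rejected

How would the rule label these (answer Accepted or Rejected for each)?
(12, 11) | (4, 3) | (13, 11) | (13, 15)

Accepted, Rejected, Accepted, Accepted

All 'Accepted' examples share one property — sum ≥ 14 — and every 'Rejected' example lacks it.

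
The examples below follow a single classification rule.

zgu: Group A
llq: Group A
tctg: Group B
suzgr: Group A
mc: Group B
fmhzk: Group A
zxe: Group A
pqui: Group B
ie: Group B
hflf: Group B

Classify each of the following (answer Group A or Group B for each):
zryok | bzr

'Group A' ⟺ odd length.
zryok: length 5 — checks out, so Group A.
bzr: length 3 — checks out, so Group A.

Group A, Group A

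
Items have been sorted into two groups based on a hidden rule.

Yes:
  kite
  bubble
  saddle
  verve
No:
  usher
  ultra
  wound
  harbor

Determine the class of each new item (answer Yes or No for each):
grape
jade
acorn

Yes, Yes, No

One predicate separates the groups cleanly: ends with 'e'.
grape → ends with 'e' → Yes.
jade → ends with 'e' → Yes.
acorn → ends with 'n' → No.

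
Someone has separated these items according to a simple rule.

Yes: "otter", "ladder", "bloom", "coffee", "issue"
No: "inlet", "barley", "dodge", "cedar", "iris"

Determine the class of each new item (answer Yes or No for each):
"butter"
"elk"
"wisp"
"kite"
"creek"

Yes, No, No, No, Yes

'Yes' ⟺ has a double letter.
"butter": 'tt' doubled — meets the rule, so Yes. "elk": no doubled letter — doesn't qualify, so No. "wisp": no doubled letter — doesn't qualify, so No. "kite": no doubled letter — doesn't qualify, so No. "creek": 'ee' doubled — meets the rule, so Yes.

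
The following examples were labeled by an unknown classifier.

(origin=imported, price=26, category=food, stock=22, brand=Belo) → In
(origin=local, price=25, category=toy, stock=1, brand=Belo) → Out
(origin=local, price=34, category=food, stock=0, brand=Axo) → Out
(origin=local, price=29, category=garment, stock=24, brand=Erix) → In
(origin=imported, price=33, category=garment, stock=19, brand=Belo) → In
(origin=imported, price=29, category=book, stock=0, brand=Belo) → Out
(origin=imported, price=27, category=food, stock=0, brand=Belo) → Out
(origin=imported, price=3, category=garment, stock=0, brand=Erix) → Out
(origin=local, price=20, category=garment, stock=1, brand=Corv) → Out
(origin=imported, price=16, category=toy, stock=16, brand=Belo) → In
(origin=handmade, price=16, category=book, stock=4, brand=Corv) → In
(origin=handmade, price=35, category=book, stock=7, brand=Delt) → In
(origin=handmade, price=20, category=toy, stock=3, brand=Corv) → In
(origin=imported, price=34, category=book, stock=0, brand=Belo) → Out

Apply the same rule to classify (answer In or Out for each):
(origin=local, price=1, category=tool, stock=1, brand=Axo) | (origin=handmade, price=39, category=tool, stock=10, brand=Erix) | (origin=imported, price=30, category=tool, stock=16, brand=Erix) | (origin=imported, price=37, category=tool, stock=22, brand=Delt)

Out, In, In, In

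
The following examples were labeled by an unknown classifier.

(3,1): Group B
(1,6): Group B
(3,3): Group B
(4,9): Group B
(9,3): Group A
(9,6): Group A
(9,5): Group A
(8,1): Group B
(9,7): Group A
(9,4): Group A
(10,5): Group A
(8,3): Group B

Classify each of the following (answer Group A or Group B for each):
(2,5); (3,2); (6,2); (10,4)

Group B, Group B, Group B, Group A

The common property of the 'Group A' items is: first ≥ 9. No 'Group B' item has it.
(2,5) — first 2, hence Group B.
(3,2) — first 3, hence Group B.
(6,2) — first 6, hence Group B.
(10,4) — first 10, hence Group A.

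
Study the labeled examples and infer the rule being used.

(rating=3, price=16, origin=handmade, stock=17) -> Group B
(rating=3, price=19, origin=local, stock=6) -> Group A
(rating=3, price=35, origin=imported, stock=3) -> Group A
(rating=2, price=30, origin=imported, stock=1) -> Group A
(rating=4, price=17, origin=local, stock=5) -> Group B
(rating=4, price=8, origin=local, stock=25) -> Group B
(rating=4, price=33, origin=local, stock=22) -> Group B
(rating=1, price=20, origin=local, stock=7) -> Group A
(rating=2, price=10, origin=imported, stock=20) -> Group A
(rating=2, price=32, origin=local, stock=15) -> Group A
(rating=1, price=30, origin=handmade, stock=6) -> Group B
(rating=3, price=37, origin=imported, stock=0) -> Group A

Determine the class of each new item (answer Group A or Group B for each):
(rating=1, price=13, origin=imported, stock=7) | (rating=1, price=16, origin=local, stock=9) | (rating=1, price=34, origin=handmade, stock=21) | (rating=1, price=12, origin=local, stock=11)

Every 'Group A' example satisfies: origin is not handmade AND rating ≤ 3. None of the 'Group B' examples do.

Group A, Group A, Group B, Group A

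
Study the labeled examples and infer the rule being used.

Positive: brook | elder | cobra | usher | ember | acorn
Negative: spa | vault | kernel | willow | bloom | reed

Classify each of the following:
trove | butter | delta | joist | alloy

Positive, Negative, Negative, Negative, Negative

The distinguishing property — odd length AND contains 'r' — holds for all the 'Positive' cases and none of the 'Negative' cases.
trove → length 5, has 'r' → Positive.
butter → length 6, has 'r' → Negative.
delta → length 5, no 'r' → Negative.
joist → length 5, no 'r' → Negative.
alloy → length 5, no 'r' → Negative.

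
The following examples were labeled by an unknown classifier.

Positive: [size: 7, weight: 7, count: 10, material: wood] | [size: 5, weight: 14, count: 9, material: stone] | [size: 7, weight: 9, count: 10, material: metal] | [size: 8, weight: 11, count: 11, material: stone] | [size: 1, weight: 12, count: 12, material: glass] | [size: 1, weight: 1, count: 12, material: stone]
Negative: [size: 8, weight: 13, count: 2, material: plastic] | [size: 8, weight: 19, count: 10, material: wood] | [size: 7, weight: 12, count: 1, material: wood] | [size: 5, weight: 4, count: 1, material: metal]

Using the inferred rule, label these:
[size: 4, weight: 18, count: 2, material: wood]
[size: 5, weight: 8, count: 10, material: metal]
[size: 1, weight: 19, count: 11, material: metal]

Negative, Positive, Negative

The classifier is using: count ≥ 9 AND weight ≤ 14.
[size: 4, weight: 18, count: 2, material: wood]: Negative (count = 2, weight = 18).
[size: 5, weight: 8, count: 10, material: metal]: Positive (count = 10, weight = 8).
[size: 1, weight: 19, count: 11, material: metal]: Negative (count = 11, weight = 19).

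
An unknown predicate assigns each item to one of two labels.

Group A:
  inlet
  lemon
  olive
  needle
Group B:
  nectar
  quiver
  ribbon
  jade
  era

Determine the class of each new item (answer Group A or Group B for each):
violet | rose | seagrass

Group A, Group B, Group B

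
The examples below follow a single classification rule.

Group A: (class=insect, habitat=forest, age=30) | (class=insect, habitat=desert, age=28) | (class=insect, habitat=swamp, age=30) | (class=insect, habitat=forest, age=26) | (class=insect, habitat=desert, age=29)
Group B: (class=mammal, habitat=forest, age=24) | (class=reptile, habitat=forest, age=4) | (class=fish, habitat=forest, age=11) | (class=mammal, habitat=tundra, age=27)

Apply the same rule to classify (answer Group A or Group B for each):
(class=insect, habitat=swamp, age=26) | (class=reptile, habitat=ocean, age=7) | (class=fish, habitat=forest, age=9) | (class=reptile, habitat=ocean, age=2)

Group A, Group B, Group B, Group B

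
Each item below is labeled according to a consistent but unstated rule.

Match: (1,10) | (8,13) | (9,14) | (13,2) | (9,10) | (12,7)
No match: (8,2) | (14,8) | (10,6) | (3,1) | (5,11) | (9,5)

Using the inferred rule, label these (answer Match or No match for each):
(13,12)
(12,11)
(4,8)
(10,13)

One predicate separates the groups cleanly: sum is odd.
(13,12): 13+12 = 25 — meets the rule, so Match. (12,11): 12+11 = 23 — meets the rule, so Match. (4,8): 4+8 = 12 — lacks this property, so No match. (10,13): 10+13 = 23 — meets the rule, so Match.

Match, Match, No match, Match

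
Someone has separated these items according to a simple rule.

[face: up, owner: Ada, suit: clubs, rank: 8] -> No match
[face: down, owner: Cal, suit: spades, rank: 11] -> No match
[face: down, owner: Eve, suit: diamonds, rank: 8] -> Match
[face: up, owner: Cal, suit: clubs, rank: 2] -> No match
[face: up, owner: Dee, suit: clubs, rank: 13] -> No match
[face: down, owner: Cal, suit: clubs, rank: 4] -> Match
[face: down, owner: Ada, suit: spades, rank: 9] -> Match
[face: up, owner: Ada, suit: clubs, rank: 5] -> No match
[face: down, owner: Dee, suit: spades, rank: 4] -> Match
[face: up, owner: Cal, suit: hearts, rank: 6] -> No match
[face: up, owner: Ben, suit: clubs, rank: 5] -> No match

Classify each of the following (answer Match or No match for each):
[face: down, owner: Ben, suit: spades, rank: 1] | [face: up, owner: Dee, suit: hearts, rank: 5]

Every 'Match' example satisfies: face is down AND rank ≤ 9. None of the 'No match' examples do.
[face: down, owner: Ben, suit: spades, rank: 1]: face is down, rank = 1, qualifies → Match. [face: up, owner: Dee, suit: hearts, rank: 5]: face is up, rank = 5, doesn't match → No match.

Match, No match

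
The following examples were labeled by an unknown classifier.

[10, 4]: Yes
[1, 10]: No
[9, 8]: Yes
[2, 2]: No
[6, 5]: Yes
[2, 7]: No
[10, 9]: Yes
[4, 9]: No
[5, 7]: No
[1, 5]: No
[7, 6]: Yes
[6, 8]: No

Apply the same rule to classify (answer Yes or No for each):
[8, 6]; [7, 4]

Yes, Yes

The distinguishing property — first > second — holds for all the 'Yes' cases and none of the 'No' cases.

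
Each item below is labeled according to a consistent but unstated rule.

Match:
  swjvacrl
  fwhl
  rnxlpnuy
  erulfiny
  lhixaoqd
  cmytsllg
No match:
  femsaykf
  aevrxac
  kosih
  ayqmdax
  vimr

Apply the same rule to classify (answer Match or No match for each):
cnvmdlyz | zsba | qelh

Match, No match, Match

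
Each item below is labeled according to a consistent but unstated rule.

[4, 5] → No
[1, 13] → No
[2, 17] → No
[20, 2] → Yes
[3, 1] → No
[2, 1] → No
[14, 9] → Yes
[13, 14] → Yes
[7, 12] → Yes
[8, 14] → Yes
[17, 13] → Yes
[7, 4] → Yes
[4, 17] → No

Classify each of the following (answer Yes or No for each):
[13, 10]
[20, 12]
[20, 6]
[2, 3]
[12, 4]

Yes, Yes, Yes, No, Yes

A rule that fits every label: first ≥ 5 — true of each 'Yes' example, false of each 'No' one.
[13, 10]: first 13, meets the rule → Yes.
[20, 12]: first 20, meets the rule → Yes.
[20, 6]: first 20, meets the rule → Yes.
[2, 3]: first 2, does not satisfy this → No.
[12, 4]: first 12, meets the rule → Yes.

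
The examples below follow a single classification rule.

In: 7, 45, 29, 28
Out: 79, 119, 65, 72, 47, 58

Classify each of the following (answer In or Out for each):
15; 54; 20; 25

In, Out, In, In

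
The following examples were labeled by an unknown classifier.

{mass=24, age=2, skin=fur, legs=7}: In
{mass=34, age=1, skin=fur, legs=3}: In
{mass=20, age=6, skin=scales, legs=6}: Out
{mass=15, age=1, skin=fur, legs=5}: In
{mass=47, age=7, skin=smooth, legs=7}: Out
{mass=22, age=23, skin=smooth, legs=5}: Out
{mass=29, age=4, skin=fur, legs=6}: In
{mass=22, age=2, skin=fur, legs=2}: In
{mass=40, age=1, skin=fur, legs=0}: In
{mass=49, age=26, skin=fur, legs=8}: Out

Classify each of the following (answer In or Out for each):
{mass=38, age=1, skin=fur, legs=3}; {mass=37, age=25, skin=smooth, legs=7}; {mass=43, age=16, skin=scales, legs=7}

One predicate separates the groups cleanly: age ≤ 4.
{mass=38, age=1, skin=fur, legs=3} — age = 1, hence In.
{mass=37, age=25, skin=smooth, legs=7} — age = 25, hence Out.
{mass=43, age=16, skin=scales, legs=7} — age = 16, hence Out.

In, Out, Out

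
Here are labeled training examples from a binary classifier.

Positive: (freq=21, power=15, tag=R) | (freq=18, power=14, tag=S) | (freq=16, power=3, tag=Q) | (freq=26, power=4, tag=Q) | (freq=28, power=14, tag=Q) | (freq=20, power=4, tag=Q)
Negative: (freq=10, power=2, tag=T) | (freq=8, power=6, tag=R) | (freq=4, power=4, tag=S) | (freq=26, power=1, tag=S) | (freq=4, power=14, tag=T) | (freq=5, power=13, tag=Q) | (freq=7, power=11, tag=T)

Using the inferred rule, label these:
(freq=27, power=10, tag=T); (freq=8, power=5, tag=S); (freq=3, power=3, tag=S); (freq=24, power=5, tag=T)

Positive, Negative, Negative, Positive

All 'Positive' examples share one property — freq ≥ 10 AND power ≥ 3 — and every 'Negative' example lacks it.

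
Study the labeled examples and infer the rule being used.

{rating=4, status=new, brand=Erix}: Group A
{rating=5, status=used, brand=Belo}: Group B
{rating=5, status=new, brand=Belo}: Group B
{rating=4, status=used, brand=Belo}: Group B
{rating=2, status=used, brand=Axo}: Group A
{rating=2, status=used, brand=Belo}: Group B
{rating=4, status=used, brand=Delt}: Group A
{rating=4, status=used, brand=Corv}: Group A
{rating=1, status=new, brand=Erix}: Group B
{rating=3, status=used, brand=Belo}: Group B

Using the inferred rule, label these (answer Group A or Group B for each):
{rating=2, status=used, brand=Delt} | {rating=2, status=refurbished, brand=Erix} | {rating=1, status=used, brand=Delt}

Group A, Group A, Group B

Every 'Group A' example satisfies: brand is not Belo AND rating ≥ 2. None of the 'Group B' examples do.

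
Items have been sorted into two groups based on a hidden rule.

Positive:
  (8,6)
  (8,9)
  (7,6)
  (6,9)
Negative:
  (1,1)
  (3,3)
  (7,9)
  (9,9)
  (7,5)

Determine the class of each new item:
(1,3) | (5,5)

The simplest hypothesis consistent with all the labels is: product is even.
(1,3): 1·3 = 3, does not satisfy this → Negative. (5,5): 5·5 = 25, does not satisfy this → Negative.

Negative, Negative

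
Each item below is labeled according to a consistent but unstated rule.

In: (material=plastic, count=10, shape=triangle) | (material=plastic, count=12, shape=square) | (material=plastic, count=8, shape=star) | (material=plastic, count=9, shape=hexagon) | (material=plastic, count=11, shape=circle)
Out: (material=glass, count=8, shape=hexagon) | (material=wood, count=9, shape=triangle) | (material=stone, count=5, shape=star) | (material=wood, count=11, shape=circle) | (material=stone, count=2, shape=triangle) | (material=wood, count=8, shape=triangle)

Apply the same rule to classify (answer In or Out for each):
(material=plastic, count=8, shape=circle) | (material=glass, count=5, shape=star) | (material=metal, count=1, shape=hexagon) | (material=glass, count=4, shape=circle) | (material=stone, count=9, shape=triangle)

In, Out, Out, Out, Out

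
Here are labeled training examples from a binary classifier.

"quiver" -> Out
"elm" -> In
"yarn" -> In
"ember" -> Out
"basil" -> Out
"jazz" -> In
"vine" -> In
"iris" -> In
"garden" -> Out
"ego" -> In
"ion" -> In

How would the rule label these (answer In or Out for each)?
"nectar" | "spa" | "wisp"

Out, In, In

The common property of the 'In' items is: length ≤ 4. No 'Out' item has it.
Out: "nectar", since length 6.
In: "spa", since length 3.
In: "wisp", since length 4.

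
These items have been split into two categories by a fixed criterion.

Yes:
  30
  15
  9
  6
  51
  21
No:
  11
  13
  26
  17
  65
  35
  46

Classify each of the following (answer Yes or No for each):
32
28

No, No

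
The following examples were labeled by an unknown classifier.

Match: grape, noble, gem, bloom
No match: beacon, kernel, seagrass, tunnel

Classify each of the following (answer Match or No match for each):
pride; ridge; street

Match, Match, No match

The pattern is that an item is 'Match' exactly when: odd length.
pride → length 5 → Match. ridge → length 5 → Match. street → length 6 → No match.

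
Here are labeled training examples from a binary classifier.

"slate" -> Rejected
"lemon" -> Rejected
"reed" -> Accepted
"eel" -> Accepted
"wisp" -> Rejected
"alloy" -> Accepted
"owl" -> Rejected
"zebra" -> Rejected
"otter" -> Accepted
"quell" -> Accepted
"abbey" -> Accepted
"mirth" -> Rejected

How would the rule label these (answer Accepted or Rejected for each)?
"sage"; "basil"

One predicate separates the groups cleanly: has a double letter.
"sage" → no doubled letter → Rejected. "basil" → no doubled letter → Rejected.

Rejected, Rejected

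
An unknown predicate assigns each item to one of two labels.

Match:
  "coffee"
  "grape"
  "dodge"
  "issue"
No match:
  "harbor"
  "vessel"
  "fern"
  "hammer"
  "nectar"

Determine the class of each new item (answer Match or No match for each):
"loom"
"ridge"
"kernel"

No match, Match, No match

The distinguishing property — ends with 'e' — holds for all the 'Match' cases and none of the 'No match' cases.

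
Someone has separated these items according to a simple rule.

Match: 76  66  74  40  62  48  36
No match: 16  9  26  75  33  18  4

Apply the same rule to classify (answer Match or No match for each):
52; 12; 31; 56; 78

'Match' ⟺ even AND at least 33.
52 → 52 is even, 52 ≥ 33 → Match. 12 → 12 is even, 12 < 33 → No match. 31 → 31 is odd, 31 < 33 → No match. 56 → 56 is even, 56 ≥ 33 → Match. 78 → 78 is even, 78 ≥ 33 → Match.

Match, No match, No match, Match, Match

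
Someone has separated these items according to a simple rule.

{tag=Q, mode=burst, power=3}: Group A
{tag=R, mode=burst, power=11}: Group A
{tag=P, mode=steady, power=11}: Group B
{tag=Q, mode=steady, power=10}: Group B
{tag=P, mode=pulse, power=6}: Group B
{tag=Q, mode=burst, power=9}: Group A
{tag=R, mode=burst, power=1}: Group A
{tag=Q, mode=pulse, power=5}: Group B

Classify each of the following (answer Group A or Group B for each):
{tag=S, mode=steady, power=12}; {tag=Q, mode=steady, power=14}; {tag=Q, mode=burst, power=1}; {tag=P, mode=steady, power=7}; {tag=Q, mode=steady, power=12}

Every 'Group A' example satisfies: mode is burst. None of the 'Group B' examples do.
{tag=S, mode=steady, power=12} — mode is steady, hence Group B.
{tag=Q, mode=steady, power=14} — mode is steady, hence Group B.
{tag=Q, mode=burst, power=1} — mode is burst, hence Group A.
{tag=P, mode=steady, power=7} — mode is steady, hence Group B.
{tag=Q, mode=steady, power=12} — mode is steady, hence Group B.

Group B, Group B, Group A, Group B, Group B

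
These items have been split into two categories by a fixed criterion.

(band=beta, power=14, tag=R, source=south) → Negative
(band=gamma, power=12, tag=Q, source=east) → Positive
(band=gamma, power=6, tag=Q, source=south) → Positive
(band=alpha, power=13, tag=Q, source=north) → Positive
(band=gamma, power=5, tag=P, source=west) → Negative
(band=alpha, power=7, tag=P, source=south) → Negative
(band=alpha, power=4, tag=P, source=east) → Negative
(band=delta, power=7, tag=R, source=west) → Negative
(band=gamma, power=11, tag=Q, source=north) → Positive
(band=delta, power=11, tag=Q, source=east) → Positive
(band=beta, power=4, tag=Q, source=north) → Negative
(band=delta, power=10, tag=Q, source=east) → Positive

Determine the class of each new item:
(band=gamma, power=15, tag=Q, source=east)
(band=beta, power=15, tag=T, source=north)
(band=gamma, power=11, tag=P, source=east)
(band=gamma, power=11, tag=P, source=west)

'Positive' ⟺ tag is Q AND power ≥ 5.
(band=gamma, power=15, tag=Q, source=east): tag is Q, power = 15, matches → Positive. (band=beta, power=15, tag=T, source=north): tag is T, power = 15, fails the rule → Negative. (band=gamma, power=11, tag=P, source=east): tag is P, power = 11, fails the rule → Negative. (band=gamma, power=11, tag=P, source=west): tag is P, power = 11, fails the rule → Negative.

Positive, Negative, Negative, Negative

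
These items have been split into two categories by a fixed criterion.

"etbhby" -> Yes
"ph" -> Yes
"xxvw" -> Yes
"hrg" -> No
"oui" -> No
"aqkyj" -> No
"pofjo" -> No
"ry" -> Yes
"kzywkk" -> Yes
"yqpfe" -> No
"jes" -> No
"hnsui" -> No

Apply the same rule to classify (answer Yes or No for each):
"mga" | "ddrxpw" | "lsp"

No, Yes, No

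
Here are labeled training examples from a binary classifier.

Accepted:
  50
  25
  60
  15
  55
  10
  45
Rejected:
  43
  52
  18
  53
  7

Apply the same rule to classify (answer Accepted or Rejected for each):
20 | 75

Accepted, Accepted

Every 'Accepted' example satisfies: multiple of 5. None of the 'Rejected' examples do.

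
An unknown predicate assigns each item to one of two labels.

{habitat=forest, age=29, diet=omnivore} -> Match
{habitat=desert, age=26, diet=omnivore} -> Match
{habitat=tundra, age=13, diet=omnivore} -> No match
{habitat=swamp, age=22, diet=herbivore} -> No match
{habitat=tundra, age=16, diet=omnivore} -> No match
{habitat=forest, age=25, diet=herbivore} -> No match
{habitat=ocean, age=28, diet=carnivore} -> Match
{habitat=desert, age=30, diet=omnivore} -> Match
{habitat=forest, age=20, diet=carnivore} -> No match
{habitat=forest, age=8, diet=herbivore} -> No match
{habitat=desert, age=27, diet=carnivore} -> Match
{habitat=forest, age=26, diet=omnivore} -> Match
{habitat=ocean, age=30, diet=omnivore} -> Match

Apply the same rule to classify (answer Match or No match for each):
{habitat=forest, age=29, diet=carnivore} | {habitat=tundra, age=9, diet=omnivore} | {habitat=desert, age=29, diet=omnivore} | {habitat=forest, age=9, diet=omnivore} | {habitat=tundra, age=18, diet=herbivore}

Match, No match, Match, No match, No match

The pattern is that an item is 'Match' exactly when: age ≥ 26.
{habitat=forest, age=29, diet=carnivore}: age = 29, checks out → Match.
{habitat=tundra, age=9, diet=omnivore}: age = 9, fails this test → No match.
{habitat=desert, age=29, diet=omnivore}: age = 29, checks out → Match.
{habitat=forest, age=9, diet=omnivore}: age = 9, fails this test → No match.
{habitat=tundra, age=18, diet=herbivore}: age = 18, fails this test → No match.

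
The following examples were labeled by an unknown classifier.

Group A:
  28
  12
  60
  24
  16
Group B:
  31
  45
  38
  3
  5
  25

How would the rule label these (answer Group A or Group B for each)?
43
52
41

The common property of the 'Group A' items is: multiple of 4. No 'Group B' item has it.
Group B: 43, since 43 = 4·10 + 3. Group A: 52, since 52 = 4·13. Group B: 41, since 41 = 4·10 + 1.

Group B, Group A, Group B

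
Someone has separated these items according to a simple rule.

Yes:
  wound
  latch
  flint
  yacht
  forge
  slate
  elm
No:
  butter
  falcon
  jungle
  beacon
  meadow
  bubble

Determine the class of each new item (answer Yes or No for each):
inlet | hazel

Yes, Yes

The pattern is that an item is 'Yes' exactly when: odd length.
inlet → length 5 → Yes. hazel → length 5 → Yes.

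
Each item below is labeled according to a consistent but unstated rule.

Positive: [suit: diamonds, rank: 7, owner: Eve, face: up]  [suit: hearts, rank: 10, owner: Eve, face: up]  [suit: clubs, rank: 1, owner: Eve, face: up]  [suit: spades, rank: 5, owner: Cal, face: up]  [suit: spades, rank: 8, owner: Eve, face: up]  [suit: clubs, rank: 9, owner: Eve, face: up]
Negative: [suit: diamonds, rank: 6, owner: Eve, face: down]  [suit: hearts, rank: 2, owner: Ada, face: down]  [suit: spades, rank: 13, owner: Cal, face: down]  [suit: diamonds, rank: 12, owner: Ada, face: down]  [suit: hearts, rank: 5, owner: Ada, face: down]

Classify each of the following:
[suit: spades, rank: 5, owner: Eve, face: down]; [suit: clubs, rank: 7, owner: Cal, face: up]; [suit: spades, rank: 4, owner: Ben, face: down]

The pattern is that an item is 'Positive' exactly when: face is up.

Negative, Positive, Negative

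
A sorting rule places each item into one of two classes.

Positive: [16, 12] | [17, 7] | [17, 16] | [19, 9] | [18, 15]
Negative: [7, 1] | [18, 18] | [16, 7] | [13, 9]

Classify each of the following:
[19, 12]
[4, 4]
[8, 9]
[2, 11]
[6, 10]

Rule: first > second AND sum ≥ 24. This holds for each 'Positive' example and fails for each 'Negative' one.
[19, 12] → 19 > 12, 19+12 = 31 → Positive.
[4, 4] → 4 = 4, 4+4 = 8 → Negative.
[8, 9] → 8 < 9, 8+9 = 17 → Negative.
[2, 11] → 2 < 11, 2+11 = 13 → Negative.
[6, 10] → 6 < 10, 6+10 = 16 → Negative.

Positive, Negative, Negative, Negative, Negative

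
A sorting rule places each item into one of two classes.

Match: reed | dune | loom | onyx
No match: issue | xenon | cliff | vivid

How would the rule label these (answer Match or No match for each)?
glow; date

Match, Match

The pattern is that an item is 'Match' exactly when: even length.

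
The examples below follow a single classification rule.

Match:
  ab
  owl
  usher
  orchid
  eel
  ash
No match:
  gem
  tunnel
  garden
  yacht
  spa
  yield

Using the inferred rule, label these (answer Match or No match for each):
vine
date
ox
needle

No match, No match, Match, No match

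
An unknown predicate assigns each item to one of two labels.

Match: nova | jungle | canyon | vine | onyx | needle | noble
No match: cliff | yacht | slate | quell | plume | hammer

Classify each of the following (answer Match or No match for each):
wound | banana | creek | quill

One predicate separates the groups cleanly: contains 'n'.
Match: wound, since has 'n'. Match: banana, since has 'n'. No match: creek, since no 'n'. No match: quill, since no 'n'.

Match, Match, No match, No match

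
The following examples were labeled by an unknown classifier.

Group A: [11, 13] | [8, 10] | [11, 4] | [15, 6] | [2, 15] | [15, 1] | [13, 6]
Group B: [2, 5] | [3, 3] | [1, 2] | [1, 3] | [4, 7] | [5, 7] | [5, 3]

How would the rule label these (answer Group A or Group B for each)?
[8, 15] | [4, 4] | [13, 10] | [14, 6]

A rule that fits every label: sum ≥ 15 — true of each 'Group A' example, false of each 'Group B' one.
Group A: [8, 15], since 8+15 = 23.
Group B: [4, 4], since 4+4 = 8.
Group A: [13, 10], since 13+10 = 23.
Group A: [14, 6], since 14+6 = 20.

Group A, Group B, Group A, Group A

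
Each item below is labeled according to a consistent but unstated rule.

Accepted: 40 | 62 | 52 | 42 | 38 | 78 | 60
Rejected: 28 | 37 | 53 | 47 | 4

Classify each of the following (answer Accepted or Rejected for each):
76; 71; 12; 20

The simplest hypothesis consistent with all the labels is: even AND at least 37.

Accepted, Rejected, Rejected, Rejected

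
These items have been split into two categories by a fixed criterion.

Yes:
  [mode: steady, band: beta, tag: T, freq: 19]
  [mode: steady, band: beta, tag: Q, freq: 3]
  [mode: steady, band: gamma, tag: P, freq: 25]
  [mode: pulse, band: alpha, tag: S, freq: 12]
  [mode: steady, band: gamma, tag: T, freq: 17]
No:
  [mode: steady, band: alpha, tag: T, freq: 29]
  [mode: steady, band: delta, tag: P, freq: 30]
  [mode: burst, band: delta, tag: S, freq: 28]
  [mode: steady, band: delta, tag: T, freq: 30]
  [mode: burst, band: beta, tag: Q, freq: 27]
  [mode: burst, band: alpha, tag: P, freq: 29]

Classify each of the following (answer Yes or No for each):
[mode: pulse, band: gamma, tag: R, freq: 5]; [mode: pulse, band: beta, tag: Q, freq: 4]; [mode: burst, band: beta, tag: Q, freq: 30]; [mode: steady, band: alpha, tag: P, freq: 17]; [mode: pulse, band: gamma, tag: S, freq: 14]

Yes, Yes, No, Yes, Yes

A rule that fits every label: freq ≤ 25 — true of each 'Yes' example, false of each 'No' one.
Yes: [mode: pulse, band: gamma, tag: R, freq: 5], since freq = 5.
Yes: [mode: pulse, band: beta, tag: Q, freq: 4], since freq = 4.
No: [mode: burst, band: beta, tag: Q, freq: 30], since freq = 30.
Yes: [mode: steady, band: alpha, tag: P, freq: 17], since freq = 17.
Yes: [mode: pulse, band: gamma, tag: S, freq: 14], since freq = 14.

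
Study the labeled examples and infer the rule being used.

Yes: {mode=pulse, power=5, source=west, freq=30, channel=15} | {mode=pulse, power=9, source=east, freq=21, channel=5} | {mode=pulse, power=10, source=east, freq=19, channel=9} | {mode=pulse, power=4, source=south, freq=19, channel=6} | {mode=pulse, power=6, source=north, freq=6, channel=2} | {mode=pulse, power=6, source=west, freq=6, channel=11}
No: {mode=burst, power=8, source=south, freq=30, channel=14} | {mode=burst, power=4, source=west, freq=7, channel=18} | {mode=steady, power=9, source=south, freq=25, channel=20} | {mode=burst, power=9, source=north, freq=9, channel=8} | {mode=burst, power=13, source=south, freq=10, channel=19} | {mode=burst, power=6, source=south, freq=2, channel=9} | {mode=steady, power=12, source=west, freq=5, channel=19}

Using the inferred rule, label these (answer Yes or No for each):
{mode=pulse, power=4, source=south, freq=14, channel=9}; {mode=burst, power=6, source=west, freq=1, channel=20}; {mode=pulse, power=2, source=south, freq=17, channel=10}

The pattern is that an item is 'Yes' exactly when: mode is pulse.
{mode=pulse, power=4, source=south, freq=14, channel=9}: mode is pulse, passes → Yes.
{mode=burst, power=6, source=west, freq=1, channel=20}: mode is burst, does not satisfy this → No.
{mode=pulse, power=2, source=south, freq=17, channel=10}: mode is pulse, passes → Yes.

Yes, No, Yes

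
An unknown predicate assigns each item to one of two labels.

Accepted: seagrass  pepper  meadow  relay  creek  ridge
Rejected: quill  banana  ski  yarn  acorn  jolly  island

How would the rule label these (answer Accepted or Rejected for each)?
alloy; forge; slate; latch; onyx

The classifier is using: contains 'e'.
alloy → no 'e' → Rejected. forge → has 'e' → Accepted. slate → has 'e' → Accepted. latch → no 'e' → Rejected. onyx → no 'e' → Rejected.

Rejected, Accepted, Accepted, Rejected, Rejected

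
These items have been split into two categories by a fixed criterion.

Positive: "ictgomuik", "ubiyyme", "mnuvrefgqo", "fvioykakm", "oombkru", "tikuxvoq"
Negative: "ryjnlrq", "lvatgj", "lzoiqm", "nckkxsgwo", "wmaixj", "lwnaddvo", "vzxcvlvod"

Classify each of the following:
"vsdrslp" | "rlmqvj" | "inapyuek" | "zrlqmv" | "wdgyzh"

Negative, Negative, Positive, Negative, Negative

The pattern is that an item is 'Positive' exactly when: has ≥ 3 vowels.
"vsdrslp": Negative (0 vowels).
"rlmqvj": Negative (0 vowels).
"inapyuek": Positive (4 vowels).
"zrlqmv": Negative (0 vowels).
"wdgyzh": Negative (0 vowels).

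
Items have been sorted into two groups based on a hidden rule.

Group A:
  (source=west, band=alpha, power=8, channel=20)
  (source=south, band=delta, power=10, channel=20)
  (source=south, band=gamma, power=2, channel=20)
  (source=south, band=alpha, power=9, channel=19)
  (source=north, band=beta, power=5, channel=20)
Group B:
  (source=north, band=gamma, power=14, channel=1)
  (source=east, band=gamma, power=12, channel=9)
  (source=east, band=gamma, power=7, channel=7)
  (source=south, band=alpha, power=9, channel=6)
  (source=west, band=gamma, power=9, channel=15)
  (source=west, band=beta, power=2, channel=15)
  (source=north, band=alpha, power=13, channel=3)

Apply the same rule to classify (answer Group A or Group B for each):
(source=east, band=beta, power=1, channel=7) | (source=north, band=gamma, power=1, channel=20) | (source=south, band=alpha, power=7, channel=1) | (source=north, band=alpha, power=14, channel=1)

Group B, Group A, Group B, Group B

The simplest hypothesis consistent with all the labels is: channel ≥ 19.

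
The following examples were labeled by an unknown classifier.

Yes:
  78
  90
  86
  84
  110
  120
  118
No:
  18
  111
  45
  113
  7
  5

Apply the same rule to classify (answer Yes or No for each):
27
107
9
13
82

One predicate separates the groups cleanly: even AND at least 45.
No: 27, since 27 is odd, 27 < 45.
No: 107, since 107 is odd, 107 ≥ 45.
No: 9, since 9 is odd, 9 < 45.
No: 13, since 13 is odd, 13 < 45.
Yes: 82, since 82 is even, 82 ≥ 45.

No, No, No, No, Yes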